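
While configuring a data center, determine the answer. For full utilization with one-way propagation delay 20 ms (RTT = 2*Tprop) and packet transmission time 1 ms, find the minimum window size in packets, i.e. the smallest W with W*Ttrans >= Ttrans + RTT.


Given: Ttrans = 1 ms, RTT = 40 ms (= 2 * Tprop, Tprop = 20 ms)
Time until first ACK returns = Ttrans + RTT = 1 + 40 = 41 ms
Need W * Ttrans >= Ttrans + RTT  ->  W >= (Ttrans + RTT) / Ttrans
(Ttrans + RTT) / Ttrans = 41 / 1 = 41
W_min = ceil(41) = 41

41


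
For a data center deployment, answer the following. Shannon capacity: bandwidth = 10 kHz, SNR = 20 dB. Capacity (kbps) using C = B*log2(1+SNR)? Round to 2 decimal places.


Given: B = 10 kHz, SNR = 20 dB
SNR linear = 10^(20/10) = 100
1 + SNR = 101
log2(101) = 6.6582114828
C = 10 * 1000 * 6.6582114828 = 66582.1148 bps
C = 66.582115 kbps -> 66.58 kbps (2 dp)

66.58


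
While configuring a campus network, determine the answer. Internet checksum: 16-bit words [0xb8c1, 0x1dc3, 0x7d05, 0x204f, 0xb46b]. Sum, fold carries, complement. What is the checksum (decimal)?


Given words: [0xb8c1, 0x1dc3, 0x7d05, 0x204f, 0xb46b]
Step 1: Sum all words
Raw sum = 47297 + 7619 + 32005 + 8271 + 46187 = 141379
Step 2: Fold carry: (10307 + 2) = 10309
One's complement = ~10309 & 0xFFFF = 55226

55226


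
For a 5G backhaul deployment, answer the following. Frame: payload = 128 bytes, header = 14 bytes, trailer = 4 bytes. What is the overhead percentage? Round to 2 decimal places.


Given: payload = 128 B, header = 14 B, trailer = 4 B
Overhead bytes = header + trailer = 14 + 4 = 18
Total frame = payload + overhead = 128 + 18 = 146
Overhead % = 18 / 146 * 100 = 12.3288% -> 12.33% (2 dp)

12.33


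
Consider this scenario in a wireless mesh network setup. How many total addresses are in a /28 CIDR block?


Given: CIDR prefix /28
Host bits = 32 - 28 = 4
Total addresses = 2^4 = 16

16


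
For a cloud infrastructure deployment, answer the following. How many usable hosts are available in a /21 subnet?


Given: subnet mask /21
Host bits = 32 - 21 = 11
Total addresses = 2^11 = 2048
Usable hosts = 2048 - 2 (network + broadcast) = 2046

2046


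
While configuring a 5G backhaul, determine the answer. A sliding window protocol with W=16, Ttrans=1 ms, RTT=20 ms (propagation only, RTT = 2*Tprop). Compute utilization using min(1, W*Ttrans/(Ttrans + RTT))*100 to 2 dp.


Given: W = 16, Ttrans = 1 ms, RTT = 20 ms (= 2 * Tprop, Tprop = 10 ms)
Cycle time = Ttrans + RTT = 1 + 20 = 21 ms (first packet sent until its ACK returns)
W * Ttrans = 16 * 1 = 16 ms of sending per cycle
W * Ttrans / (Ttrans + RTT) = 16 / 21 = 0.761905
U = min(1, 0.761905) = 0.761905
U% = 76.19%

76.19


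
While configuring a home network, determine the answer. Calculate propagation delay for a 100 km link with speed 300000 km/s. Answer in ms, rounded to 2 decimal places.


Given: distance = 100 km, speed = 300000 km/s
Delay = distance / speed = 100 / 300000 seconds
Delay in ms = 100 * 1000 / 300000
Delay = 0.3333 ms
Rounded to 2 dp = 0.33 ms

0.33


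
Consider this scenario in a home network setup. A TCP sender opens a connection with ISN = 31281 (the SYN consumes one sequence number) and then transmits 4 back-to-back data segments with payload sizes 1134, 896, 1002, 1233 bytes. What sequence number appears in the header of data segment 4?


The SYN occupies sequence number ISN = 31281, so the first data byte is ISN + 1 = 31282.
SEQ of data segment i = (ISN + 1) + sum of payload sizes of segments 1..i-1.
Segment 1: SEQ = 31282, payload = 1134 bytes
Segment 2: SEQ = 32416, payload = 896 bytes
Segment 3: SEQ = 33312, payload = 1002 bytes
Segment 4: SEQ = 34314, payload = 1233 bytes
SEQ of segment 4 = 31282 + 1134 + 896 + 1002 = 34314

34314


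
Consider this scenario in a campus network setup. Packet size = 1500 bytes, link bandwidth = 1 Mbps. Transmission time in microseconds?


Given: packet = 1500 bytes, bandwidth = 1 Mbps
Packet in bits = 1500 * 8 = 12000 bits
Bandwidth = 1 * 10^6 = 1000000 bps
Time = 12000 / 1000000 seconds
Time in us = 12000 * 10^6 / 1000000 = 12000

12000


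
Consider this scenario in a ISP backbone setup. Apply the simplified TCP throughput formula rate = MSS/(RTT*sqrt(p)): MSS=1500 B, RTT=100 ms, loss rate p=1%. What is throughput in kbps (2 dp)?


Given: MSS = 1500 bytes, RTT = 100 ms, loss = 1%
RTT in seconds = 100 / 1000 = 0.1
Loss rate = 1% = 0.01
sqrt(loss) = sqrt(0.01) = 0.1
Throughput (bytes/s) = 1500 / (0.1 * 0.1) = 150000.0000
Throughput (kbps) = 150000.0000 * 8 / 1000 = 1200.000000 -> 1200.00 kbps (2 dp)

1200.00


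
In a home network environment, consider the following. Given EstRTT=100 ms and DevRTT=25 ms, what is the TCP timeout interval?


Given: EstRTT = 100 ms, DevRTT = 25 ms
Timeout = EstRTT + 4 * DevRTT
4 * DevRTT = 4 * 25 = 100
Timeout = 100 + 100 = 200 ms

200


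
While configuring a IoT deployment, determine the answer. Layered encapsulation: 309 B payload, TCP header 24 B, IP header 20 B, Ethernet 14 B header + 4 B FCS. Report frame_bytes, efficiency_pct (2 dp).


TCP segment = 309 + 24 = 333 B
IP packet = 333 + 20 = 353 B
Ethernet frame = 353 + 14 + 4 = 371 B
Efficiency = app / frame = 309 / 371 = 0.832884 = 83.2884% -> 83.29% (2 dp)

371, 83.29


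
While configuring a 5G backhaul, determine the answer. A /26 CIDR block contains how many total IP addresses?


Given: CIDR prefix /26
Host bits = 32 - 26 = 6
Total addresses = 2^6 = 64

64


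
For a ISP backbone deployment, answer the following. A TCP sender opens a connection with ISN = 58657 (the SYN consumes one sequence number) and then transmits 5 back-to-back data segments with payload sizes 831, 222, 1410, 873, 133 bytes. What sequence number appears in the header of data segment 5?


The SYN occupies sequence number ISN = 58657, so the first data byte is ISN + 1 = 58658.
SEQ of data segment i = (ISN + 1) + sum of payload sizes of segments 1..i-1.
Segment 1: SEQ = 58658, payload = 831 bytes
Segment 2: SEQ = 59489, payload = 222 bytes
Segment 3: SEQ = 59711, payload = 1410 bytes
Segment 4: SEQ = 61121, payload = 873 bytes
Segment 5: SEQ = 61994, payload = 133 bytes
SEQ of segment 5 = 58658 + 831 + 222 + 1410 + 873 = 61994

61994


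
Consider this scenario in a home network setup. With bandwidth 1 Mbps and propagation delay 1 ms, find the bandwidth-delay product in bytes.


Given: bandwidth = 1 Mbps, delay = 1 ms
BDP in bits = 1 * 10^6 * 1 / 1000
BDP in bits = 1000
BDP in bytes = 1000 / 8 = 125

125


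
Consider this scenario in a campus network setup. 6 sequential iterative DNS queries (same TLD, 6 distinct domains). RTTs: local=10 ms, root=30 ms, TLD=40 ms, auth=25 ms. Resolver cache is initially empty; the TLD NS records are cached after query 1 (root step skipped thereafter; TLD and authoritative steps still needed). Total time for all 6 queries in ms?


Lookup 1 (cold cache): local + root + TLD + auth = 10 + 30 + 40 + 25 = 105 ms
Lookups 2..6 (TLD NS cached -> skip root; new domain -> still ask TLD and auth): local + TLD + auth = 10 + 40 + 25 = 75 ms each
Remaining 5 lookups: 5 * 75 = 375 ms
Total = 105 + 375 = 480 ms

480


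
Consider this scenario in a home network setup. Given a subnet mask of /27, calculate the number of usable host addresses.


Given: subnet mask /27
Host bits = 32 - 27 = 5
Total addresses = 2^5 = 32
Usable hosts = 32 - 2 (network + broadcast) = 30

30


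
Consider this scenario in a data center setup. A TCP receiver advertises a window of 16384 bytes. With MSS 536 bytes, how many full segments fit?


Given: RWND = 16384 bytes, MSS = 536 bytes
Full segments = floor(RWND / MSS)
Full segments = floor(16384 / 536)
Full segments = floor(30.5672) = 30

30


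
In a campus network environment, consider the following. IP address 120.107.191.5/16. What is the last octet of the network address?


Given: IP = 120.107.191.5, prefix = /16
Subnet mask = 255.255.0.0
Last octet of IP: 5
Last octet of mask: 0
Network last octet = 5 AND 0 = 0

0


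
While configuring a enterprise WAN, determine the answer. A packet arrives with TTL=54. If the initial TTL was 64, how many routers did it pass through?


Given: initial TTL = 64, received TTL = 54
Hops = initial TTL - received TTL
Hops = 64 - 54 = 10

10


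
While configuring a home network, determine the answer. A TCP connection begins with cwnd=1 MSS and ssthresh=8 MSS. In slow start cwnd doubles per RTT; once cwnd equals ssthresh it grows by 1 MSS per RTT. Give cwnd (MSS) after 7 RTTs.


RTT 0: cwnd = 1 MSS (initial)
RTT 1: cwnd = 2 MSS (slow start, doubled)
RTT 2: cwnd = 4 MSS (slow start, doubled)
RTT 3: cwnd = 8 MSS (slow start, doubled)
RTT 4: cwnd = 9 MSS (congestion avoidance, +1)
RTT 5: cwnd = 10 MSS (congestion avoidance, +1)
RTT 6: cwnd = 11 MSS (congestion avoidance, +1)
RTT 7: cwnd = 12 MSS (congestion avoidance, +1)

12


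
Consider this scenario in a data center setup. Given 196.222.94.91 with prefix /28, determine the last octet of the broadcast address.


Given: IP = 196.222.94.91, prefix = /28
Host bits = 32 - 28 = 4
Network last octet = 91 AND mask = 80
Host part size = 2^4 - 1 = 15
Broadcast last octet = 80 OR 15 = 95

95


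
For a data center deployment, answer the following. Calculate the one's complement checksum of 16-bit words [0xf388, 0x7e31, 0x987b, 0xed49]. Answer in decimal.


Given words: [0xf388, 0x7e31, 0x987b, 0xed49]
Step 1: Sum all words
Raw sum = 62344 + 32305 + 39035 + 60745 = 194429
Step 2: Fold carry: (63357 + 2) = 63359
One's complement = ~63359 & 0xFFFF = 2176

2176


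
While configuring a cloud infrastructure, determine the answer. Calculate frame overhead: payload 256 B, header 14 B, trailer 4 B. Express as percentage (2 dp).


Given: payload = 256 B, header = 14 B, trailer = 4 B
Overhead bytes = header + trailer = 14 + 4 = 18
Total frame = payload + overhead = 256 + 18 = 274
Overhead % = 18 / 274 * 100 = 6.5693% -> 6.57% (2 dp)

6.57


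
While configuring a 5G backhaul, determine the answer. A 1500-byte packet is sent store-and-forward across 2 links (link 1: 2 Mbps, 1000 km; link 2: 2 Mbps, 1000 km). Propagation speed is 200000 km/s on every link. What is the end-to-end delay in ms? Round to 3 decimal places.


Packet = 1500 bytes = 12000 bits. Store-and-forward: sum (t_trans + t_prop) per link.
Link 1: t_trans = 12000/(2*10^6) s = 6.0000 ms; t_prop = 1000/200000 s = 5.0000 ms; subtotal = 11.0000 ms
Link 2: t_trans = 12000/(2*10^6) s = 6.0000 ms; t_prop = 1000/200000 s = 5.0000 ms; subtotal = 11.0000 ms
End-to-end = 11.0000 + 11.0000 = 22.0000 ms -> 22.000 ms (3 dp)

22.000


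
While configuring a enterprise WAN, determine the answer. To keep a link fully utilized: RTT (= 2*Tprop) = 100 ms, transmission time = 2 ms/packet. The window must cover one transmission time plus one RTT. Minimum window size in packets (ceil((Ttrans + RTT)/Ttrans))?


Given: Ttrans = 2 ms, RTT = 100 ms (= 2 * Tprop, Tprop = 50 ms)
Time until first ACK returns = Ttrans + RTT = 2 + 100 = 102 ms
Need W * Ttrans >= Ttrans + RTT  ->  W >= (Ttrans + RTT) / Ttrans
(Ttrans + RTT) / Ttrans = 102 / 2 = 51
W_min = ceil(51) = 51

51


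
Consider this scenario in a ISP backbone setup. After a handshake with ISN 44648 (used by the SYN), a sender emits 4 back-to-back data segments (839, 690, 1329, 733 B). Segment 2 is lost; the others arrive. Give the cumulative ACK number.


SYN uses sequence number 44648; first data byte = ISN + 1 = 44649.
Segment 1: SEQ = 44649, len = 839 B, covers [44649, 45487]
Segment 2: SEQ = 45488, len = 690 B, covers [45488, 46177] [LOST]
Segment 3: SEQ = 46178, len = 1329 B, covers [46178, 47506]
Segment 4: SEQ = 47507, len = 733 B, covers [47507, 48239]
In-order data received: bytes [44649, 45487] (segments 1..1).
Segment 2 missing -> gap begins at byte 45488; later segments buffered out of order.
Cumulative ACK = next expected in-order byte = 44649 + 839 = 45488

45488


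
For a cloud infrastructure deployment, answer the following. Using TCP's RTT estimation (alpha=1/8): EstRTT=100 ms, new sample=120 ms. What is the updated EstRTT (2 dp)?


Given: EstRTT = 100 ms, SampleRTT = 120 ms, alpha = 1/8
New EstRTT = (1 - alpha) * EstRTT + alpha * SampleRTT
(7/8) * 100 = 87.5
(1/8) * 120 = 15
New EstRTT = 87.5 + 15 = 102.5 ms -> 102.50 ms (2 dp)

102.50


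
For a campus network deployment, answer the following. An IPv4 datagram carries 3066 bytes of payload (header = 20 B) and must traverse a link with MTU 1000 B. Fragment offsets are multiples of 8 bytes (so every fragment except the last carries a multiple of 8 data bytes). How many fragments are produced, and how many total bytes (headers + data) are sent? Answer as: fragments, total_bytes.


Max data per non-final fragment = floor((MTU - header)/8)*8 = floor((1000 - 20)/8)*8 = floor(980/8)*8 = 976 B
Final fragment needs no 8-byte alignment: it can carry up to MTU - header = 980 B
Non-final fragments needed = ceil((payload - 980) / 976) = ceil(2086/976) = ceil(2.1373) = 3
Number of fragments = 3 + 1 = 4
Fragment sizes (data): 3 * 976 B + 138 B (last, 138 <= 980 OK)
Total bytes sent = payload + n_frags * header = 3066 + 4*20 = 3066 + 80 = 3146 B

4, 3146


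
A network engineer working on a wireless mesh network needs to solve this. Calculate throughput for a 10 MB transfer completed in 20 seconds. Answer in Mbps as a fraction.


Given: file = 10 MB, time = 20 s
File in Mb = 10 * 8 = 80 Mb
Throughput = 80 / 20 Mbps
Throughput = 4 Mbps

4


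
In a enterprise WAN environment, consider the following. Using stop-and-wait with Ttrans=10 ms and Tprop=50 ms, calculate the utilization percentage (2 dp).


Given: Ttrans = 10 ms, Tprop = 50 ms
RTT = 2 * Tprop = 2 * 50 = 100 ms
U = Ttrans / (Ttrans + RTT)
U = 10 / (10 + 100)
U = 10 / 110 = 0.090909
U% = 9.09%

9.09


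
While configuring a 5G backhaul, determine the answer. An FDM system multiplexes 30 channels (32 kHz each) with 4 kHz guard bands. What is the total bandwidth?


Given: 30 channels, 32 kHz each, guard = 4 kHz
Channel bandwidth = 30 * 32 = 960 kHz
Guard bands = 29 gaps * 4 kHz = 116 kHz
Total = 960 + 116 = 1076 kHz

1076


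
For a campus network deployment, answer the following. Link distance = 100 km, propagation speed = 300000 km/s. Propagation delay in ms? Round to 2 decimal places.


Given: distance = 100 km, speed = 300000 km/s
Delay = distance / speed = 100 / 300000 seconds
Delay in ms = 100 * 1000 / 300000
Delay = 0.3333 ms
Rounded to 2 dp = 0.33 ms

0.33


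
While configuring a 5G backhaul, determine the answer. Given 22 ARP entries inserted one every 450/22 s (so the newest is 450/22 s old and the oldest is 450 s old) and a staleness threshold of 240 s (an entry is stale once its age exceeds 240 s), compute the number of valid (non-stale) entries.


Ages are k * 450/22 s for k = 1..22 (spacing = 20.4545 s).
Entry k is valid iff k * 450/22 <= 240 iff k <= 22 * 240 / 450 = 11.7333
n_valid = floor(11.7333) = 11
(n_stale = 22 - 11 = 11)

11


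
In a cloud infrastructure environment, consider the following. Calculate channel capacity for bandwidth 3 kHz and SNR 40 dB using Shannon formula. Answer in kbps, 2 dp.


Given: B = 3 kHz, SNR = 40 dB
SNR linear = 10^(40/10) = 10000
1 + SNR = 10001
log2(10001) = 13.2878566418
C = 3 * 1000 * 13.2878566418 = 39863.5699 bps
C = 39.863570 kbps -> 39.86 kbps (2 dp)

39.86


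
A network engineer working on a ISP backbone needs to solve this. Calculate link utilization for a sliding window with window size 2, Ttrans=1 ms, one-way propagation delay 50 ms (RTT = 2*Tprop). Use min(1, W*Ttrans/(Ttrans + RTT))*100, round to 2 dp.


Given: W = 2, Ttrans = 1 ms, RTT = 100 ms (= 2 * Tprop, Tprop = 50 ms)
Cycle time = Ttrans + RTT = 1 + 100 = 101 ms (first packet sent until its ACK returns)
W * Ttrans = 2 * 1 = 2 ms of sending per cycle
W * Ttrans / (Ttrans + RTT) = 2 / 101 = 0.019802
U = min(1, 0.019802) = 0.019802
U% = 1.98%

1.98


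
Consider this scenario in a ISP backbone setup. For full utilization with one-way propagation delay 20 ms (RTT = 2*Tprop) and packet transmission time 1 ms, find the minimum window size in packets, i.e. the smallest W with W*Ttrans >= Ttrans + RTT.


Given: Ttrans = 1 ms, RTT = 40 ms (= 2 * Tprop, Tprop = 20 ms)
Time until first ACK returns = Ttrans + RTT = 1 + 40 = 41 ms
Need W * Ttrans >= Ttrans + RTT  ->  W >= (Ttrans + RTT) / Ttrans
(Ttrans + RTT) / Ttrans = 41 / 1 = 41
W_min = ceil(41) = 41

41


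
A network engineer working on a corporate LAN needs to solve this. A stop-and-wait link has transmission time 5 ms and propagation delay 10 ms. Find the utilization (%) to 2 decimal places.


Given: Ttrans = 5 ms, Tprop = 10 ms
RTT = 2 * Tprop = 2 * 10 = 20 ms
U = Ttrans / (Ttrans + RTT)
U = 5 / (5 + 20)
U = 5 / 25 = 0.2
U% = 20.00%

20.00


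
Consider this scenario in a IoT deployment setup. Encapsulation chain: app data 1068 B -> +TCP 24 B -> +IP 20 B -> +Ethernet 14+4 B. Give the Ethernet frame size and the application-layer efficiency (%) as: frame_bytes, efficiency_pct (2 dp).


TCP segment = 1068 + 24 = 1092 B
IP packet = 1092 + 20 = 1112 B
Ethernet frame = 1112 + 14 + 4 = 1130 B
Efficiency = app / frame = 1068 / 1130 = 0.945133 = 94.5133% -> 94.51% (2 dp)

1130, 94.51


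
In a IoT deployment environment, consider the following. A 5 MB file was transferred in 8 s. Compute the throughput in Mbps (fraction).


Given: file = 5 MB, time = 8 s
File in Mb = 5 * 8 = 40 Mb
Throughput = 40 / 8 Mbps
Throughput = 5 Mbps

5


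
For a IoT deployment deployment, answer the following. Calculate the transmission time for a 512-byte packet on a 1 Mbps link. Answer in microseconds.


Given: packet = 512 bytes, bandwidth = 1 Mbps
Packet in bits = 512 * 8 = 4096 bits
Bandwidth = 1 * 10^6 = 1000000 bps
Time = 4096 / 1000000 seconds
Time in us = 4096 * 10^6 / 1000000 = 4096

4096


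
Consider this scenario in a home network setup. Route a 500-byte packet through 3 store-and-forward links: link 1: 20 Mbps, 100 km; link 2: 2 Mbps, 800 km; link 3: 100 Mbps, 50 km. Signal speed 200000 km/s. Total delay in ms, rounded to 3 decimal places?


Packet = 500 bytes = 4000 bits. Store-and-forward: sum (t_trans + t_prop) per link.
Link 1: t_trans = 4000/(20*10^6) s = 0.2000 ms; t_prop = 100/200000 s = 0.5000 ms; subtotal = 0.7000 ms
Link 2: t_trans = 4000/(2*10^6) s = 2.0000 ms; t_prop = 800/200000 s = 4.0000 ms; subtotal = 6.0000 ms
Link 3: t_trans = 4000/(100*10^6) s = 0.0400 ms; t_prop = 50/200000 s = 0.2500 ms; subtotal = 0.2900 ms
End-to-end = 0.7000 + 6.0000 + 0.2900 = 6.9900 ms -> 6.990 ms (3 dp)

6.990


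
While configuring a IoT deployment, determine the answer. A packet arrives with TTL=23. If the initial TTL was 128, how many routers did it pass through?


Given: initial TTL = 128, received TTL = 23
Hops = initial TTL - received TTL
Hops = 128 - 23 = 105

105


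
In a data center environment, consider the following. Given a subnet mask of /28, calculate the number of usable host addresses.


Given: subnet mask /28
Host bits = 32 - 28 = 4
Total addresses = 2^4 = 16
Usable hosts = 16 - 2 (network + broadcast) = 14

14


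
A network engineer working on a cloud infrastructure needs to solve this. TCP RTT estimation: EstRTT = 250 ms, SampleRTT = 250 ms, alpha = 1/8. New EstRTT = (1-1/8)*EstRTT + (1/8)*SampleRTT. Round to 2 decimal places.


Given: EstRTT = 250 ms, SampleRTT = 250 ms, alpha = 1/8
New EstRTT = (1 - alpha) * EstRTT + alpha * SampleRTT
(7/8) * 250 = 218.75
(1/8) * 250 = 31.25
New EstRTT = 218.75 + 31.25 = 250 ms -> 250.00 ms (2 dp)

250.00


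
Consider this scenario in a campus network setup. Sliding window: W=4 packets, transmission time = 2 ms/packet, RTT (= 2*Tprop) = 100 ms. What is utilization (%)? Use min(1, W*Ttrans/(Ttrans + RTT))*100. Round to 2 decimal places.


Given: W = 4, Ttrans = 2 ms, RTT = 100 ms (= 2 * Tprop, Tprop = 50 ms)
Cycle time = Ttrans + RTT = 2 + 100 = 102 ms (first packet sent until its ACK returns)
W * Ttrans = 4 * 2 = 8 ms of sending per cycle
W * Ttrans / (Ttrans + RTT) = 8 / 102 = 0.078431
U = min(1, 0.078431) = 0.078431
U% = 7.84%

7.84


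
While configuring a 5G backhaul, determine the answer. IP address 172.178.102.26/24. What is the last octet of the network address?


Given: IP = 172.178.102.26, prefix = /24
Subnet mask = 255.255.255.0
Last octet of IP: 26
Last octet of mask: 0
Network last octet = 26 AND 0 = 0

0


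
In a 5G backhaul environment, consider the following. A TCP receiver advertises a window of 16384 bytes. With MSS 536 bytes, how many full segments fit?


Given: RWND = 16384 bytes, MSS = 536 bytes
Full segments = floor(RWND / MSS)
Full segments = floor(16384 / 536)
Full segments = floor(30.5672) = 30

30


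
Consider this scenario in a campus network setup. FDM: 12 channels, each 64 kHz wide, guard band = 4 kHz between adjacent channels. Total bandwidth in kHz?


Given: 12 channels, 64 kHz each, guard = 4 kHz
Channel bandwidth = 12 * 64 = 768 kHz
Guard bands = 11 gaps * 4 kHz = 44 kHz
Total = 768 + 44 = 812 kHz

812


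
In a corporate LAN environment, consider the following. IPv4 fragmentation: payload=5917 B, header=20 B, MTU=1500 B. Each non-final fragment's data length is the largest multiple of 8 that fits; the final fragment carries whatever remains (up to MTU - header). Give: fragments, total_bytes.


Max data per non-final fragment = floor((MTU - header)/8)*8 = floor((1500 - 20)/8)*8 = floor(1480/8)*8 = 1480 B
Final fragment needs no 8-byte alignment: it can carry up to MTU - header = 1480 B
Non-final fragments needed = ceil((payload - 1480) / 1480) = ceil(4437/1480) = ceil(2.9980) = 3
Number of fragments = 3 + 1 = 4
Fragment sizes (data): 3 * 1480 B + 1477 B (last, 1477 <= 1480 OK)
Total bytes sent = payload + n_frags * header = 5917 + 4*20 = 5917 + 80 = 5997 B

4, 5997


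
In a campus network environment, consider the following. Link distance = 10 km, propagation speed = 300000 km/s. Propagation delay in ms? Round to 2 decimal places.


Given: distance = 10 km, speed = 300000 km/s
Delay = distance / speed = 10 / 300000 seconds
Delay in ms = 10 * 1000 / 300000
Delay = 0.0333 ms
Rounded to 2 dp = 0.03 ms

0.03


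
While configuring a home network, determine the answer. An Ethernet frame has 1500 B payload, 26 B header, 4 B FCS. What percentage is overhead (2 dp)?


Given: payload = 1500 B, header = 26 B, trailer = 4 B
Overhead bytes = header + trailer = 26 + 4 = 30
Total frame = payload + overhead = 1500 + 30 = 1530
Overhead % = 30 / 1530 * 100 = 1.9608% -> 1.96% (2 dp)

1.96


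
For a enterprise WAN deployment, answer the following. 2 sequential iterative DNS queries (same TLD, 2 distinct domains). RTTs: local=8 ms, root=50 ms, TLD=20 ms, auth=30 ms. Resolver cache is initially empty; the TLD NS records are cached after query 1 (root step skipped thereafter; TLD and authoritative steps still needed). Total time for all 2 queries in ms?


Lookup 1 (cold cache): local + root + TLD + auth = 8 + 50 + 20 + 30 = 108 ms
Lookups 2..2 (TLD NS cached -> skip root; new domain -> still ask TLD and auth): local + TLD + auth = 8 + 20 + 30 = 58 ms each
Remaining 1 lookups: 1 * 58 = 58 ms
Total = 108 + 58 = 166 ms

166


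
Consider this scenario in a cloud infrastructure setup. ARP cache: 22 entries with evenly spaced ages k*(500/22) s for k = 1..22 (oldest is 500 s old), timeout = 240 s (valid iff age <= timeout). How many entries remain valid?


Ages are k * 500/22 s for k = 1..22 (spacing = 22.7273 s).
Entry k is valid iff k * 500/22 <= 240 iff k <= 22 * 240 / 500 = 10.5600
n_valid = floor(10.5600) = 10
(n_stale = 22 - 10 = 12)

10


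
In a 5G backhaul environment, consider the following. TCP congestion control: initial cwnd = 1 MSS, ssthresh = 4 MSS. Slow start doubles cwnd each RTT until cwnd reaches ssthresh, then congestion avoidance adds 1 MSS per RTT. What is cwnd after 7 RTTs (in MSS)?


RTT 0: cwnd = 1 MSS (initial)
RTT 1: cwnd = 2 MSS (slow start, doubled)
RTT 2: cwnd = 4 MSS (slow start, doubled)
RTT 3: cwnd = 5 MSS (congestion avoidance, +1)
RTT 4: cwnd = 6 MSS (congestion avoidance, +1)
RTT 5: cwnd = 7 MSS (congestion avoidance, +1)
RTT 6: cwnd = 8 MSS (congestion avoidance, +1)
RTT 7: cwnd = 9 MSS (congestion avoidance, +1)

9


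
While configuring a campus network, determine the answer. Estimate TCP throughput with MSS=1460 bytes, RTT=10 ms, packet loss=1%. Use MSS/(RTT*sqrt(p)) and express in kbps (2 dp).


Given: MSS = 1460 bytes, RTT = 10 ms, loss = 1%
RTT in seconds = 10 / 1000 = 0.01
Loss rate = 1% = 0.01
sqrt(loss) = sqrt(0.01) = 0.1
Throughput (bytes/s) = 1460 / (0.01 * 0.1) = 1460000.0000
Throughput (kbps) = 1460000.0000 * 8 / 1000 = 11680.000000 -> 11680.00 kbps (2 dp)

11680.00


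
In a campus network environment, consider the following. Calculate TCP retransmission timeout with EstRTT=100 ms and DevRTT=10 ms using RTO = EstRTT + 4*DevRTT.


Given: EstRTT = 100 ms, DevRTT = 10 ms
Timeout = EstRTT + 4 * DevRTT
4 * DevRTT = 4 * 10 = 40
Timeout = 100 + 40 = 140 ms

140


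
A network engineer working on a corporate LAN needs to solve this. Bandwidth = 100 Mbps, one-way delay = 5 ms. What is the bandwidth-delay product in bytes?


Given: bandwidth = 100 Mbps, delay = 5 ms
BDP in bits = 100 * 10^6 * 5 / 1000
BDP in bits = 500000
BDP in bytes = 500000 / 8 = 62500

62500


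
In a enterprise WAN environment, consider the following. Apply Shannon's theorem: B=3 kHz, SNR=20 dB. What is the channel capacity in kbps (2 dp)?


Given: B = 3 kHz, SNR = 20 dB
SNR linear = 10^(20/10) = 100
1 + SNR = 101
log2(101) = 6.6582114828
C = 3 * 1000 * 6.6582114828 = 19974.6344 bps
C = 19.974634 kbps -> 19.97 kbps (2 dp)

19.97


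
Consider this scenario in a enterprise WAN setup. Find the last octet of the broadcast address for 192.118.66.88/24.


Given: IP = 192.118.66.88, prefix = /24
Host bits = 32 - 24 = 8
Network last octet = 88 AND mask = 0
Host part size = 2^8 - 1 = 255
Broadcast last octet = 0 OR 255 = 255

255


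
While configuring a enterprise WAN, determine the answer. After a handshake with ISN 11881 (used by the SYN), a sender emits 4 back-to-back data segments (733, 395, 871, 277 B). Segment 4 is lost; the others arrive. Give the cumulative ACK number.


SYN uses sequence number 11881; first data byte = ISN + 1 = 11882.
Segment 1: SEQ = 11882, len = 733 B, covers [11882, 12614]
Segment 2: SEQ = 12615, len = 395 B, covers [12615, 13009]
Segment 3: SEQ = 13010, len = 871 B, covers [13010, 13880]
Segment 4: SEQ = 13881, len = 277 B, covers [13881, 14157] [LOST]
In-order data received: bytes [11882, 13880] (segments 1..3).
Segment 4 missing -> gap begins at byte 13881.
Cumulative ACK = next expected in-order byte = 11882 + 733 + 395 + 871 = 13881

13881


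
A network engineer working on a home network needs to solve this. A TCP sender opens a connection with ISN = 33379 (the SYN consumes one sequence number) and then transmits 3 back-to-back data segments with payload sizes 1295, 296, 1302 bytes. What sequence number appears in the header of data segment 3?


The SYN occupies sequence number ISN = 33379, so the first data byte is ISN + 1 = 33380.
SEQ of data segment i = (ISN + 1) + sum of payload sizes of segments 1..i-1.
Segment 1: SEQ = 33380, payload = 1295 bytes
Segment 2: SEQ = 34675, payload = 296 bytes
Segment 3: SEQ = 34971, payload = 1302 bytes
SEQ of segment 3 = 33380 + 1295 + 296 = 34971

34971


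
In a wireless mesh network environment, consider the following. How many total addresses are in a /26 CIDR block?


Given: CIDR prefix /26
Host bits = 32 - 26 = 6
Total addresses = 2^6 = 64

64


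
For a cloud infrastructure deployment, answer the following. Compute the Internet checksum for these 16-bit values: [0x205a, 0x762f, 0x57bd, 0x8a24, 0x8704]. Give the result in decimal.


Given words: [0x205a, 0x762f, 0x57bd, 0x8a24, 0x8704]
Step 1: Sum all words
Raw sum = 8282 + 30255 + 22461 + 35364 + 34564 = 130926
Step 2: Fold carry: (65390 + 1) = 65391
One's complement = ~65391 & 0xFFFF = 144

144


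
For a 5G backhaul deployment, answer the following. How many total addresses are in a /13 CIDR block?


Given: CIDR prefix /13
Host bits = 32 - 13 = 19
Total addresses = 2^19 = 524288

524288


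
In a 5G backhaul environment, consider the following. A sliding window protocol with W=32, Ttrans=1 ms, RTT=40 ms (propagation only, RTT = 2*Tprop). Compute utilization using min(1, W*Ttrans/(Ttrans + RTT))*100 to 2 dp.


Given: W = 32, Ttrans = 1 ms, RTT = 40 ms (= 2 * Tprop, Tprop = 20 ms)
Cycle time = Ttrans + RTT = 1 + 40 = 41 ms (first packet sent until its ACK returns)
W * Ttrans = 32 * 1 = 32 ms of sending per cycle
W * Ttrans / (Ttrans + RTT) = 32 / 41 = 0.780488
U = min(1, 0.780488) = 0.780488
U% = 78.05%

78.05


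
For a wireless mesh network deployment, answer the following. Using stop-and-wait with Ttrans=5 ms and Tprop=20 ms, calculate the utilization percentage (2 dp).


Given: Ttrans = 5 ms, Tprop = 20 ms
RTT = 2 * Tprop = 2 * 20 = 40 ms
U = Ttrans / (Ttrans + RTT)
U = 5 / (5 + 40)
U = 5 / 45 = 0.111111
U% = 11.11%

11.11


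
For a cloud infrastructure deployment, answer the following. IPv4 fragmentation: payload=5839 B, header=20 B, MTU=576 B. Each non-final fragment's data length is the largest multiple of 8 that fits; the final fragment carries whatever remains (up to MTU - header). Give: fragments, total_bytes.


Max data per non-final fragment = floor((MTU - header)/8)*8 = floor((576 - 20)/8)*8 = floor(556/8)*8 = 552 B
Final fragment needs no 8-byte alignment: it can carry up to MTU - header = 556 B
Non-final fragments needed = ceil((payload - 556) / 552) = ceil(5283/552) = ceil(9.5707) = 10
Number of fragments = 10 + 1 = 11
Fragment sizes (data): 10 * 552 B + 319 B (last, 319 <= 556 OK)
Total bytes sent = payload + n_frags * header = 5839 + 11*20 = 5839 + 220 = 6059 B

11, 6059


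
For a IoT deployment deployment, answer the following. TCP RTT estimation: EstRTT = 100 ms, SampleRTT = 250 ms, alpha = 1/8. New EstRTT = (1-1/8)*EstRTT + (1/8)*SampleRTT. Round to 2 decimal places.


Given: EstRTT = 100 ms, SampleRTT = 250 ms, alpha = 1/8
New EstRTT = (1 - alpha) * EstRTT + alpha * SampleRTT
(7/8) * 100 = 87.5
(1/8) * 250 = 31.25
New EstRTT = 87.5 + 31.25 = 118.75 ms -> 118.75 ms (2 dp)

118.75


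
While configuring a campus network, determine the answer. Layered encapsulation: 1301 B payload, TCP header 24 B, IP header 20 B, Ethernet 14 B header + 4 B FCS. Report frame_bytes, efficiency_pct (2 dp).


TCP segment = 1301 + 24 = 1325 B
IP packet = 1325 + 20 = 1345 B
Ethernet frame = 1345 + 14 + 4 = 1363 B
Efficiency = app / frame = 1301 / 1363 = 0.954512 = 95.4512% -> 95.45% (2 dp)

1363, 95.45


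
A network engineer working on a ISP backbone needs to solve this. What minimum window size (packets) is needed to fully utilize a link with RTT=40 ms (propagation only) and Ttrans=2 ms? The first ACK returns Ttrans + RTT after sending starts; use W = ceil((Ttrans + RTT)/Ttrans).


Given: Ttrans = 2 ms, RTT = 40 ms (= 2 * Tprop, Tprop = 20 ms)
Time until first ACK returns = Ttrans + RTT = 2 + 40 = 42 ms
Need W * Ttrans >= Ttrans + RTT  ->  W >= (Ttrans + RTT) / Ttrans
(Ttrans + RTT) / Ttrans = 42 / 2 = 21
W_min = ceil(21) = 21

21


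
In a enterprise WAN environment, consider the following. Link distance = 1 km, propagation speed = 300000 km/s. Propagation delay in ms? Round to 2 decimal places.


Given: distance = 1 km, speed = 300000 km/s
Delay = distance / speed = 1 / 300000 seconds
Delay in ms = 1 * 1000 / 300000
Delay = 0.0033 ms
Rounded to 2 dp = 0.00 ms

0.00


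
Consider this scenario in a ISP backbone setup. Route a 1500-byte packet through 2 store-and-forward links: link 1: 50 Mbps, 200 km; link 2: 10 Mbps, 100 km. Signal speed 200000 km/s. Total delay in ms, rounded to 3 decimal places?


Packet = 1500 bytes = 12000 bits. Store-and-forward: sum (t_trans + t_prop) per link.
Link 1: t_trans = 12000/(50*10^6) s = 0.2400 ms; t_prop = 200/200000 s = 1.0000 ms; subtotal = 1.2400 ms
Link 2: t_trans = 12000/(10*10^6) s = 1.2000 ms; t_prop = 100/200000 s = 0.5000 ms; subtotal = 1.7000 ms
End-to-end = 1.2400 + 1.7000 = 2.9400 ms -> 2.940 ms (3 dp)

2.940


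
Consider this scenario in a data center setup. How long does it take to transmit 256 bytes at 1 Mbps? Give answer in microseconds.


Given: packet = 256 bytes, bandwidth = 1 Mbps
Packet in bits = 256 * 8 = 2048 bits
Bandwidth = 1 * 10^6 = 1000000 bps
Time = 2048 / 1000000 seconds
Time in us = 2048 * 10^6 / 1000000 = 2048

2048


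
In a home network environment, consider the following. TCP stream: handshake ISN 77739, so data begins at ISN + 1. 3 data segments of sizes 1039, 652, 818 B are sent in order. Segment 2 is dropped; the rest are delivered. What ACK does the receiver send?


SYN uses sequence number 77739; first data byte = ISN + 1 = 77740.
Segment 1: SEQ = 77740, len = 1039 B, covers [77740, 78778]
Segment 2: SEQ = 78779, len = 652 B, covers [78779, 79430] [LOST]
Segment 3: SEQ = 79431, len = 818 B, covers [79431, 80248]
In-order data received: bytes [77740, 78778] (segments 1..1).
Segment 2 missing -> gap begins at byte 78779; later segments buffered out of order.
Cumulative ACK = next expected in-order byte = 77740 + 1039 = 78779

78779


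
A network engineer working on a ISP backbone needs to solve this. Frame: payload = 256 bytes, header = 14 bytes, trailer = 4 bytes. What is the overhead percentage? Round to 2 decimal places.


Given: payload = 256 B, header = 14 B, trailer = 4 B
Overhead bytes = header + trailer = 14 + 4 = 18
Total frame = payload + overhead = 256 + 18 = 274
Overhead % = 18 / 274 * 100 = 6.5693% -> 6.57% (2 dp)

6.57


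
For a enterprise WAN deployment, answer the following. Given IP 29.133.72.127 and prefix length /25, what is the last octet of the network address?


Given: IP = 29.133.72.127, prefix = /25
Subnet mask = 255.255.255.128
Last octet of IP: 127
Last octet of mask: 128
Network last octet = 127 AND 128 = 0

0


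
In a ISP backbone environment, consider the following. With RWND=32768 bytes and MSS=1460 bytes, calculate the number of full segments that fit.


Given: RWND = 32768 bytes, MSS = 1460 bytes
Full segments = floor(RWND / MSS)
Full segments = floor(32768 / 1460)
Full segments = floor(22.4438) = 22

22


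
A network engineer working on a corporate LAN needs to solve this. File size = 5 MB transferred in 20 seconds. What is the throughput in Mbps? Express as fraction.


Given: file = 5 MB, time = 20 s
File in Mb = 5 * 8 = 40 Mb
Throughput = 40 / 20 Mbps
Throughput = 2 Mbps

2


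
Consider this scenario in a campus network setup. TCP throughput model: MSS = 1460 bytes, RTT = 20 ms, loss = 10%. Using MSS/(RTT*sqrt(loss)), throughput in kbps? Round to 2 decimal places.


Given: MSS = 1460 bytes, RTT = 20 ms, loss = 10%
RTT in seconds = 20 / 1000 = 0.02
Loss rate = 10% = 0.1
sqrt(loss) = sqrt(0.1) = 0.316227766017
Throughput (bytes/s) = 1460 / (0.02 * 0.316227766017) = 230846.2692
Throughput (kbps) = 230846.2692 * 8 / 1000 = 1846.770154 -> 1846.77 kbps (2 dp)

1846.77


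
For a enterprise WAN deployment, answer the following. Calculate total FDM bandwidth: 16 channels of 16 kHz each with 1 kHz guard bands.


Given: 16 channels, 16 kHz each, guard = 1 kHz
Channel bandwidth = 16 * 16 = 256 kHz
Guard bands = 15 gaps * 1 kHz = 15 kHz
Total = 256 + 15 = 271 kHz

271


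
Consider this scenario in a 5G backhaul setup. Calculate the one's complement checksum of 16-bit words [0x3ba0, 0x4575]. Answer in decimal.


Given words: [0x3ba0, 0x4575]
Step 1: Sum all words
Raw sum = 15264 + 17781 = 33045
One's complement = ~33045 & 0xFFFF = 32490

32490


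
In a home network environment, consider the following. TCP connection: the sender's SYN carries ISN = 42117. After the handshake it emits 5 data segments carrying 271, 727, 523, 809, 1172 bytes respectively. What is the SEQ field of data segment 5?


The SYN occupies sequence number ISN = 42117, so the first data byte is ISN + 1 = 42118.
SEQ of data segment i = (ISN + 1) + sum of payload sizes of segments 1..i-1.
Segment 1: SEQ = 42118, payload = 271 bytes
Segment 2: SEQ = 42389, payload = 727 bytes
Segment 3: SEQ = 43116, payload = 523 bytes
Segment 4: SEQ = 43639, payload = 809 bytes
Segment 5: SEQ = 44448, payload = 1172 bytes
SEQ of segment 5 = 42118 + 271 + 727 + 523 + 809 = 44448

44448


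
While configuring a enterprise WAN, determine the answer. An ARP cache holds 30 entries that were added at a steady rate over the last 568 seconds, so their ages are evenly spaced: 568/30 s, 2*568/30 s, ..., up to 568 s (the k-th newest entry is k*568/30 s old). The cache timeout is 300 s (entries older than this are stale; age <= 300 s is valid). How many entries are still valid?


Ages are k * 568/30 s for k = 1..30 (spacing = 18.9333 s).
Entry k is valid iff k * 568/30 <= 300 iff k <= 30 * 300 / 568 = 15.8451
n_valid = floor(15.8451) = 15
(n_stale = 30 - 15 = 15)

15


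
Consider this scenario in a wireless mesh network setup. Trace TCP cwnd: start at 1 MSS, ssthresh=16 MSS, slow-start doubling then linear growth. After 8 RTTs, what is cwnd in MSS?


RTT 0: cwnd = 1 MSS (initial)
RTT 1: cwnd = 2 MSS (slow start, doubled)
RTT 2: cwnd = 4 MSS (slow start, doubled)
RTT 3: cwnd = 8 MSS (slow start, doubled)
RTT 4: cwnd = 16 MSS (slow start, doubled)
RTT 5: cwnd = 17 MSS (congestion avoidance, +1)
RTT 6: cwnd = 18 MSS (congestion avoidance, +1)
RTT 7: cwnd = 19 MSS (congestion avoidance, +1)
RTT 8: cwnd = 20 MSS (congestion avoidance, +1)

20


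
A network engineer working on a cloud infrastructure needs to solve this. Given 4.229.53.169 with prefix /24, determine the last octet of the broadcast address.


Given: IP = 4.229.53.169, prefix = /24
Host bits = 32 - 24 = 8
Network last octet = 169 AND mask = 0
Host part size = 2^8 - 1 = 255
Broadcast last octet = 0 OR 255 = 255

255


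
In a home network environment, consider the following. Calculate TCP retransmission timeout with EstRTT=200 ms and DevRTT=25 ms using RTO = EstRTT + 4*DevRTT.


Given: EstRTT = 200 ms, DevRTT = 25 ms
Timeout = EstRTT + 4 * DevRTT
4 * DevRTT = 4 * 25 = 100
Timeout = 200 + 100 = 300 ms

300


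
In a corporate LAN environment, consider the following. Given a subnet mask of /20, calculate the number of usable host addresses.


Given: subnet mask /20
Host bits = 32 - 20 = 12
Total addresses = 2^12 = 4096
Usable hosts = 4096 - 2 (network + broadcast) = 4094

4094


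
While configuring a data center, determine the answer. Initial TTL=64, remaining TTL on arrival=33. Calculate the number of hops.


Given: initial TTL = 64, received TTL = 33
Hops = initial TTL - received TTL
Hops = 64 - 33 = 31

31


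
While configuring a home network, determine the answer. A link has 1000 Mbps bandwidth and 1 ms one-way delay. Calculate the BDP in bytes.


Given: bandwidth = 1000 Mbps, delay = 1 ms
BDP in bits = 1000 * 10^6 * 1 / 1000
BDP in bits = 1000000
BDP in bytes = 1000000 / 8 = 125000

125000


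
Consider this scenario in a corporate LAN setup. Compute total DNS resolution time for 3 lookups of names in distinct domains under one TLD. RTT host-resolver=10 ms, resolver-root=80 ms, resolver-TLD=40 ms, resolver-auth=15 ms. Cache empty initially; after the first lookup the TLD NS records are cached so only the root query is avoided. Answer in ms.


Lookup 1 (cold cache): local + root + TLD + auth = 10 + 80 + 40 + 15 = 145 ms
Lookups 2..3 (TLD NS cached -> skip root; new domain -> still ask TLD and auth): local + TLD + auth = 10 + 40 + 15 = 65 ms each
Remaining 2 lookups: 2 * 65 = 130 ms
Total = 145 + 130 = 275 ms

275


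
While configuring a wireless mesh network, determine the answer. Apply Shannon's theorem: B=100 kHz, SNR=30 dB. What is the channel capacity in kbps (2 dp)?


Given: B = 100 kHz, SNR = 30 dB
SNR linear = 10^(30/10) = 1000
1 + SNR = 1001
log2(1001) = 9.9672262588
C = 100 * 1000 * 9.9672262588 = 996722.6259 bps
C = 996.722626 kbps -> 996.72 kbps (2 dp)

996.72


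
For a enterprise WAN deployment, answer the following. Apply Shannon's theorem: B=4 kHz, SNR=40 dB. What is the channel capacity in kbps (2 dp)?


Given: B = 4 kHz, SNR = 40 dB
SNR linear = 10^(40/10) = 10000
1 + SNR = 10001
log2(10001) = 13.2878566418
C = 4 * 1000 * 13.2878566418 = 53151.4266 bps
C = 53.151427 kbps -> 53.15 kbps (2 dp)

53.15
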